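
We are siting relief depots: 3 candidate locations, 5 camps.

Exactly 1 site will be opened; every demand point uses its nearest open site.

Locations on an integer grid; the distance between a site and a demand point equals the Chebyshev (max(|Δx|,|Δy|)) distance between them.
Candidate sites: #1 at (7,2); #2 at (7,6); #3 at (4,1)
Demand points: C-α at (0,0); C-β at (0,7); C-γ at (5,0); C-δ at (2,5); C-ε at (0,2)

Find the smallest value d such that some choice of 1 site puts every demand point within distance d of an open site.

6

Open {#3}.
  Farthest demand point is C-β at distance 6 (to #3); all others are ≤ 6.
With {#1} the worst case is 7.
With {#2} the worst case is 7.
No size-1 selection achieves below 6.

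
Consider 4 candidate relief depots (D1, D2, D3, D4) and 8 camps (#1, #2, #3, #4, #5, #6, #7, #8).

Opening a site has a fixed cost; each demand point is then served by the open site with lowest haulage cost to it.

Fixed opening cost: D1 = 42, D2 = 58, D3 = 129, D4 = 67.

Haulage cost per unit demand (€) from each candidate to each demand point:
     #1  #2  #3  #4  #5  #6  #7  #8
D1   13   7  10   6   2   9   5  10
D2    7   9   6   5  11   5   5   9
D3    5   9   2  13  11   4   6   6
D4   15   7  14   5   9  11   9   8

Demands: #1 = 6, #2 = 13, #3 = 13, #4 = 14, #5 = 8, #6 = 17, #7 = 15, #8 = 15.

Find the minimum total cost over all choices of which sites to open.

651

Open {D1, D3}: assign each demand point to its cheapest open site.
  #1→D3 6×5=30, #2→D1 13×7=91, #3→D3 13×2=26, #4→D1 14×6=84, #5→D1 8×2=16, #6→D3 17×4=68, #7→D1 15×5=75, #8→D3 15×6=90
  haulage cost 480, fixed 171 → total 651.
Compare {D1, D2}: haulage cost 592 + fixed 100 = 692.
Compare {D1, D2, D3}: haulage cost 466 + fixed 229 = 695.
Compare {D1, D3, D4}: haulage cost 466 + fixed 238 = 704.
All other subsets cost ≥ 692. Minimum total cost: 651.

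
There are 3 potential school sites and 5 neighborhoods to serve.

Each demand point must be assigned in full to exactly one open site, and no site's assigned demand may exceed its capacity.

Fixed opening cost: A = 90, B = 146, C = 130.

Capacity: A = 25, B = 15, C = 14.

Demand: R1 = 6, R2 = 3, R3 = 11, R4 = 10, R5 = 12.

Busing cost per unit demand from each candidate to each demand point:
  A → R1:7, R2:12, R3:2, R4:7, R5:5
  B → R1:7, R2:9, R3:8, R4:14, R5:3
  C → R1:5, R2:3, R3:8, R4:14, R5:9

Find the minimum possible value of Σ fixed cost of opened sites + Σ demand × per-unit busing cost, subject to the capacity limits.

Open {A, B, C}; cheapest assignment that respects the capacities:
  A (cap 25, load 21): R3, R4 — cost 11×2 + 10×7 = 92
  B (cap 15, load 12): R5 — cost 12×3 = 36
  C (cap 14, load 9): R1, R2 — cost 6×5 + 3×3 = 39
  Shipping 167, fixed 366 → total 533.
  Any other capacity-feasible assignment to {A, B, C} ships for at least 167.
Total demand is 42 and no other set of sites has combined capacity ≥ 42, so {A, B, C} is the only feasible choice of open sites. Minimum: 533.

533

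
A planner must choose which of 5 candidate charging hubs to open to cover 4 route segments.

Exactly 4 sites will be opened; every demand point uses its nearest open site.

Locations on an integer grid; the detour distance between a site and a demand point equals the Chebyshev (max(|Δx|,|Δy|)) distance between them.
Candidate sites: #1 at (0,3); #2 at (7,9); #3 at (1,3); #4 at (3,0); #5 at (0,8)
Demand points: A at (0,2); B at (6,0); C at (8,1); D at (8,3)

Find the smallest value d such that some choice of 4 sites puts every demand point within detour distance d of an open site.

Open {#1, #2, #3, #4}.
  Farthest demand point is C at detour distance 5 (to #4); all others are ≤ 5.
With {#1, #2, #4, #5} the worst case is 5.
With {#1, #3, #4, #5} the worst case is 5.
No size-4 selection achieves below 5.

5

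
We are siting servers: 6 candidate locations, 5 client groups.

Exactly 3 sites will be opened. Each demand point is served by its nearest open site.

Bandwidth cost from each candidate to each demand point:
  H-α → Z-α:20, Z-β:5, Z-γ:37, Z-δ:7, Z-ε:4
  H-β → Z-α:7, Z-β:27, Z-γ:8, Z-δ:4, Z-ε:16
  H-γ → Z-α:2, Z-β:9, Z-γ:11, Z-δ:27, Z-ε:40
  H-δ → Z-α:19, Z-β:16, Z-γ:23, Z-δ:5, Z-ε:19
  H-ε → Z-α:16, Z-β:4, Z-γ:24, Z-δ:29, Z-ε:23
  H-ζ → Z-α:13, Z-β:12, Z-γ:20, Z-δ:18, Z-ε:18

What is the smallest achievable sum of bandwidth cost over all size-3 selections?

Open {H-α, H-β, H-γ}.
  Z-α→H-γ 2, Z-β→H-α 5, Z-γ→H-β 8, Z-δ→H-β 4, Z-ε→H-α 4  ⇒ total 23.
Compare {H-α, H-β, H-ε}: total 27.
Compare {H-α, H-γ, H-δ}: total 27.
No size-3 selection does better; minimum is 23.

23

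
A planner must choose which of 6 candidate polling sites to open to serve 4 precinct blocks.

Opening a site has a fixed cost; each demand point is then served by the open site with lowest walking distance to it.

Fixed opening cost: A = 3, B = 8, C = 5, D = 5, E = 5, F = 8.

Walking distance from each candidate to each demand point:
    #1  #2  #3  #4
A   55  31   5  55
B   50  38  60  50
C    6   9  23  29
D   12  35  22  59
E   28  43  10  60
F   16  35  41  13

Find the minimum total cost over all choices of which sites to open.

49

Open {A, C, F}: assign each demand point to its cheapest open site.
  #1→C 6, #2→C 9, #3→A 5, #4→F 13
  walking distance 33, fixed 16 → total 49.
Compare {A, C, D, F}: walking distance 33 + fixed 21 = 54.
Compare {A, C, E, F}: walking distance 33 + fixed 21 = 54.
Compare {C, E, F}: walking distance 38 + fixed 18 = 56.
All other subsets cost ≥ 54. Minimum total cost: 49.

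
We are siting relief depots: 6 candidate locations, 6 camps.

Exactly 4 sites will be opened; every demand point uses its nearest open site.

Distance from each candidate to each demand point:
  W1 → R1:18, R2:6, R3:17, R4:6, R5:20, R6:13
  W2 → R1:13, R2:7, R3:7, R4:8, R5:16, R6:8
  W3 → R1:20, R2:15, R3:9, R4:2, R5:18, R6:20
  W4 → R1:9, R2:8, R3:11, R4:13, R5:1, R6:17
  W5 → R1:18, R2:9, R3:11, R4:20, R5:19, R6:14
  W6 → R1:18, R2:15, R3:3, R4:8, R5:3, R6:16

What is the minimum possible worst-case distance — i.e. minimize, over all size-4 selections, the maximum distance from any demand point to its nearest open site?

Open {W1, W2, W3, W4}.
  Farthest demand point is R1 at distance 9 (to W4); all others are ≤ 9.
With {W1, W2, W4, W5} the worst case is 9.
With {W1, W2, W4, W6} the worst case is 9.
No size-4 selection achieves below 9.

9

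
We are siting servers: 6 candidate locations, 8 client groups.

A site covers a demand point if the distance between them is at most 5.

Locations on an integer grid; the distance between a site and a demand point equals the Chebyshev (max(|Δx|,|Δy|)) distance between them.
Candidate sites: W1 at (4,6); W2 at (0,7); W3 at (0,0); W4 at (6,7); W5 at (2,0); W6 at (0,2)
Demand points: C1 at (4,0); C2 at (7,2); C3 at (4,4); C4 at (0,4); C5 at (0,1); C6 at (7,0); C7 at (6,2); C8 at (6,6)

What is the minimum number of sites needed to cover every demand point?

Coverage sets (demand points within 5 of each site):
  W1: {C2, C3, C4, C5, C7, C8}
  W2: {C3, C4}
  W3: {C1, C3, C4, C5}
  W4: {C2, C3, C7, C8}
  W5: {C1, C2, C3, C4, C5, C6, C7}
  W6: {C1, C3, C4, C5}
No single site covers all 8 demand points.
But {W1, W5} covers everything, so the minimum is 2.

2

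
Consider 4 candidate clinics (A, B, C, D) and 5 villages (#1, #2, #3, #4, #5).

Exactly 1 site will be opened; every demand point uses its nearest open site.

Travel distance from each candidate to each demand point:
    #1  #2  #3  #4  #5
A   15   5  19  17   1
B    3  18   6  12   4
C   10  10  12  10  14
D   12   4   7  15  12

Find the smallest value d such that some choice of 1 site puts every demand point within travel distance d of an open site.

Open {C}.
  Farthest demand point is #5 at travel distance 14 (to C); all others are ≤ 14.
With {D} the worst case is 15.
With {B} the worst case is 18.
No size-1 selection achieves below 14.

14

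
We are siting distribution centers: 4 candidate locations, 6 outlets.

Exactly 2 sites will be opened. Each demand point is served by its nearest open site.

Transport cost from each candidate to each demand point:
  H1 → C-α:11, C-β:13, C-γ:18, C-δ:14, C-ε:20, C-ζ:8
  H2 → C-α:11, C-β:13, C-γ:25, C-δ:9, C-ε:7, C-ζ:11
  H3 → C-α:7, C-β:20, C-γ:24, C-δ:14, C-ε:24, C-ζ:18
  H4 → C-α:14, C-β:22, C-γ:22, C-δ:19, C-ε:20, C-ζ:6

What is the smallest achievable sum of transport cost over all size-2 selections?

66

Open {H1, H2}.
  C-α→H1 11, C-β→H1 13, C-γ→H1 18, C-δ→H2 9, C-ε→H2 7, C-ζ→H1 8  ⇒ total 66.
Compare {H2, H4}: total 68.
Compare {H2, H3}: total 71.
No size-2 selection does better; minimum is 66.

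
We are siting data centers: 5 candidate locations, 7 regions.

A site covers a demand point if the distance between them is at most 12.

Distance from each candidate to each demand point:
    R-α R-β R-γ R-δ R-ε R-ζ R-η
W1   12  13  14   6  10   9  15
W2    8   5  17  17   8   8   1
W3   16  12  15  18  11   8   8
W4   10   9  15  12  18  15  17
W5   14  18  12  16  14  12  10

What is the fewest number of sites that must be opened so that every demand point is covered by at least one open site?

3

Coverage sets (demand points within 12 of each site):
  W1: {R-α, R-δ, R-ε, R-ζ}
  W2: {R-α, R-β, R-ε, R-ζ, R-η}
  W3: {R-β, R-ε, R-ζ, R-η}
  W4: {R-α, R-β, R-δ}
  W5: {R-γ, R-ζ, R-η}
No 2 sites suffice: every size-2 union leaves at least one demand point uncovered.
But {W1, W2, W5} covers everything, so the minimum is 3.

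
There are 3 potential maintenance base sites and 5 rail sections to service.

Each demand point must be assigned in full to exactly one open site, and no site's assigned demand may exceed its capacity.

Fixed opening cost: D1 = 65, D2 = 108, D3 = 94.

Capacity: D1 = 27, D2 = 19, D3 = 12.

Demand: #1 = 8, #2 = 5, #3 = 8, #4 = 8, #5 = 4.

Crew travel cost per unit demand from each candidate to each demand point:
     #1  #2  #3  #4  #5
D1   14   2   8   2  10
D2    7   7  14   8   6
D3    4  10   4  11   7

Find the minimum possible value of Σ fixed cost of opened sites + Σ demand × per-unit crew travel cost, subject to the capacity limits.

Open {D1, D3}; cheapest assignment that respects the capacities:
  D1 (cap 27, load 21): #2, #3, #4 — cost 5×2 + 8×8 + 8×2 = 90
  D3 (cap 12, load 12): #1, #5 — cost 8×4 + 4×7 = 60
  Shipping 150, fixed 159 → total 309.
  Any other capacity-feasible assignment to {D1, D3} ships for at least 150.
Compare {D1, D2}: its best feasible assignment gives total 343.
Compare {D1, D2, D3}: its best feasible assignment gives total 405.
Every other set of open sites that can feasibly serve all demand totals ≥ 343 even under its best assignment. Minimum: 309.

309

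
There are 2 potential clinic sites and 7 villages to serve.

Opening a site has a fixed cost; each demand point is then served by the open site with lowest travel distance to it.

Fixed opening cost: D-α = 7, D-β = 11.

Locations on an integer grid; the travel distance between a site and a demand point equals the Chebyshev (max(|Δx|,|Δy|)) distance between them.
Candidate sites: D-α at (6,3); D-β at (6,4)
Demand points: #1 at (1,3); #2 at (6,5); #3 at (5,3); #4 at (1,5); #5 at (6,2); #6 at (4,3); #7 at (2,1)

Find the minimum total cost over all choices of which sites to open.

Open {D-α}: assign each demand point to its cheapest open site.
  #1→D-α 5, #2→D-α 2, #3→D-α 1, #4→D-α 5, #5→D-α 1, #6→D-α 2, #7→D-α 4
  travel distance 20, fixed 7 → total 27.
Compare {D-β}: travel distance 20 + fixed 11 = 31.
Compare {D-α, D-β}: travel distance 19 + fixed 18 = 37.

27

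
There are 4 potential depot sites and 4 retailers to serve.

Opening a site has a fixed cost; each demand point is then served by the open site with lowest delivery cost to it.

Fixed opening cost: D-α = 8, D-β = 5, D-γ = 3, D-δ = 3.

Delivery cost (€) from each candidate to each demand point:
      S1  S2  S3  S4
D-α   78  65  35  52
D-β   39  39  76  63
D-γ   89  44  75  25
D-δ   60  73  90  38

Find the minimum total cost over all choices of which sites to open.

Open {D-α, D-β, D-γ}: assign each demand point to its cheapest open site.
  S1→D-β 39, S2→D-β 39, S3→D-α 35, S4→D-γ 25
  delivery cost 138, fixed 16 → total 154.
Compare {D-α, D-β, D-γ, D-δ}: delivery cost 138 + fixed 19 = 157.
Compare {D-α, D-β, D-δ}: delivery cost 151 + fixed 16 = 167.
Compare {D-α, D-β}: delivery cost 165 + fixed 13 = 178.
All other subsets cost ≥ 157. Minimum total cost: 154.

154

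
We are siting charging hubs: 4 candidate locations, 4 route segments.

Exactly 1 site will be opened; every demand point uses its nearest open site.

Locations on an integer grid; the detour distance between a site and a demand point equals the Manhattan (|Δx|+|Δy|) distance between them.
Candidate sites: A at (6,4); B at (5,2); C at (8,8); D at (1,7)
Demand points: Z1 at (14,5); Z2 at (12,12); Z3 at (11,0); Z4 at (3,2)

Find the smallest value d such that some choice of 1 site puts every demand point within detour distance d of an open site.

11

Open {C}.
  Farthest demand point is Z3 at detour distance 11 (to C); all others are ≤ 11.
With {A} the worst case is 14.
With {B} the worst case is 17.
No size-1 selection achieves below 11.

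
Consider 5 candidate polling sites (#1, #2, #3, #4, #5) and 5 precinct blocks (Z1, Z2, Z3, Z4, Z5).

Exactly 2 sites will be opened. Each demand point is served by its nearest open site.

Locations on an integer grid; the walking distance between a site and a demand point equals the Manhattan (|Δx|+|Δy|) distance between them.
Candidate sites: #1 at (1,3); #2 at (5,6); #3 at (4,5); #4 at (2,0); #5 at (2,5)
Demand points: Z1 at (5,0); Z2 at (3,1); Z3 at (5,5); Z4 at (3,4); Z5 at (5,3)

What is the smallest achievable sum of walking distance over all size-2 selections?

Open {#3, #4}.
  Z1→#4 3, Z2→#4 2, Z3→#3 1, Z4→#3 2, Z5→#3 3  ⇒ total 11.
Compare {#2, #4}: total 13.
Compare {#4, #5}: total 15.
No size-2 selection does better; minimum is 11.

11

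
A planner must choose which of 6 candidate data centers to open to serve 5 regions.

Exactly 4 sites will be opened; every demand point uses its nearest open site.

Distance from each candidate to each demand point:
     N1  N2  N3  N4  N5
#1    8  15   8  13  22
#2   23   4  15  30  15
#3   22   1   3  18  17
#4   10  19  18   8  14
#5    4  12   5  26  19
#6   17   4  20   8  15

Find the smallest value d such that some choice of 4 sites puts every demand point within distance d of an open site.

14

Open {#1, #2, #3, #4}.
  Farthest demand point is N5 at distance 14 (to #4); all others are ≤ 14.
With {#1, #2, #4, #5} the worst case is 14.
With {#1, #2, #4, #6} the worst case is 14.
No size-4 selection achieves below 14.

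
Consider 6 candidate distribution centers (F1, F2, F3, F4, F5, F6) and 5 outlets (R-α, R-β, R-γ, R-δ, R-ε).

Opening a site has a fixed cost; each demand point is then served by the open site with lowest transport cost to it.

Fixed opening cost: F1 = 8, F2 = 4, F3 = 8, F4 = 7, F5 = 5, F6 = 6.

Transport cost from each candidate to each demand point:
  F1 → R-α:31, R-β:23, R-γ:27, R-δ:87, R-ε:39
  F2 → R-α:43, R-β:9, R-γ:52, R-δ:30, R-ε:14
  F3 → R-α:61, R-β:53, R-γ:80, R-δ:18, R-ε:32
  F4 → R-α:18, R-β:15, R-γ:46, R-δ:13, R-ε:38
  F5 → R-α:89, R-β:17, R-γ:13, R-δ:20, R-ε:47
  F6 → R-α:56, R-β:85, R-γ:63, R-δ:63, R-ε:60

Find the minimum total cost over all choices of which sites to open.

83

Open {F2, F4, F5}: assign each demand point to its cheapest open site.
  R-α→F4 18, R-β→F2 9, R-γ→F5 13, R-δ→F4 13, R-ε→F2 14
  transport cost 67, fixed 16 → total 83.
Compare {F2, F4, F5, F6}: transport cost 67 + fixed 22 = 89.
Compare {F1, F2, F4, F5}: transport cost 67 + fixed 24 = 91.
Compare {F2, F3, F4, F5}: transport cost 67 + fixed 24 = 91.
All other subsets cost ≥ 89. Minimum total cost: 83.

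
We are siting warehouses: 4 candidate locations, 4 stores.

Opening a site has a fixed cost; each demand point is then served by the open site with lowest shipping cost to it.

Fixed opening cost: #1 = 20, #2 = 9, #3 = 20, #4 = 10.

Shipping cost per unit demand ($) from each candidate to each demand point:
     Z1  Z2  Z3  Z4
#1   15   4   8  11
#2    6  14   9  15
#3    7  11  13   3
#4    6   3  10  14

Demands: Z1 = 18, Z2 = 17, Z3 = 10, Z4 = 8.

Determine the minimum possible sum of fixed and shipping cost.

Open {#2, #3, #4}: assign each demand point to its cheapest open site.
  Z1→#2 18×6=108, Z2→#4 17×3=51, Z3→#2 10×9=90, Z4→#3 8×3=24
  shipping cost 273, fixed 39 → total 312.
Compare {#3, #4}: shipping cost 283 + fixed 30 = 313.
Compare {#1, #3, #4}: shipping cost 263 + fixed 50 = 313.
Compare {#1, #2, #3, #4}: shipping cost 263 + fixed 59 = 322.
All other subsets cost ≥ 313. Minimum total cost: 312.

312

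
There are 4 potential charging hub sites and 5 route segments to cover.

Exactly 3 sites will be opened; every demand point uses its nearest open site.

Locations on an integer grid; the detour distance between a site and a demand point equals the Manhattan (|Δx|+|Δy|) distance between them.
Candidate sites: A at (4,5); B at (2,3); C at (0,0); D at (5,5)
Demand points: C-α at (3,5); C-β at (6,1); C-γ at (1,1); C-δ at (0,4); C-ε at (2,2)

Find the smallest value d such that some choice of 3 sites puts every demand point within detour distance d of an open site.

5

Open {A, B, D}.
  Farthest demand point is C-β at detour distance 5 (to D); all others are ≤ 5.
With {A, C, D} the worst case is 5.
With {B, C, D} the worst case is 5.
No size-3 selection achieves below 5.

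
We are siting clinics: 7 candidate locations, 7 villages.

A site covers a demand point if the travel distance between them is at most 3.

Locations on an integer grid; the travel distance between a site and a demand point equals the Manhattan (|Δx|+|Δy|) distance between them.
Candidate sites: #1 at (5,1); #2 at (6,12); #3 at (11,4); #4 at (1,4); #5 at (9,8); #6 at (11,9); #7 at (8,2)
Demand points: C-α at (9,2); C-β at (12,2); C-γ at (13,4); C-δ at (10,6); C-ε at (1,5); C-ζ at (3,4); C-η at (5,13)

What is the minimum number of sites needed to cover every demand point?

Coverage sets (demand points within 3 of each site):
  #1: {}
  #2: {C-η}
  #3: {C-β, C-γ, C-δ}
  #4: {C-ε, C-ζ}
  #5: {C-δ}
  #6: {}
  #7: {C-α}
No 3 sites suffice: every size-3 union leaves at least one demand point uncovered.
But {#2, #3, #4, #7} covers everything, so the minimum is 4.

4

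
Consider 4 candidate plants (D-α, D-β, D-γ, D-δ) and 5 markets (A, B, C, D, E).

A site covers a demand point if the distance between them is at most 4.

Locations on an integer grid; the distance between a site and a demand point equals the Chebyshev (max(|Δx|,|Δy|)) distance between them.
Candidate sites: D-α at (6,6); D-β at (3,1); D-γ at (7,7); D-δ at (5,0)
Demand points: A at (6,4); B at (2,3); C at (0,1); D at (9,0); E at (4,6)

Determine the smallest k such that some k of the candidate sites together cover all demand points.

Coverage sets (demand points within 4 of each site):
  D-α: {A, B, E}
  D-β: {A, B, C}
  D-γ: {A, E}
  D-δ: {A, B, D}
No 2 sites suffice: every size-2 union leaves at least one demand point uncovered.
But {D-α, D-β, D-δ} covers everything, so the minimum is 3.

3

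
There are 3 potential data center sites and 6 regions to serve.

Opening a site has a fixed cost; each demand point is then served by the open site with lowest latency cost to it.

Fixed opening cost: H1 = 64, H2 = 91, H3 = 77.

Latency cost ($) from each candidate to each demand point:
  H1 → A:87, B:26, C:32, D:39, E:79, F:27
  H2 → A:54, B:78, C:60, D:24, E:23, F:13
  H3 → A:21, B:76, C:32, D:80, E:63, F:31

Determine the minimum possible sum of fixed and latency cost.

327

Open {H1, H2}: assign each demand point to its cheapest open site.
  A→H2 54, B→H1 26, C→H1 32, D→H2 24, E→H2 23, F→H2 13
  latency cost 172, fixed 155 → total 327.
Compare {H2}: latency cost 252 + fixed 91 = 343.
Compare {H1, H3}: latency cost 208 + fixed 141 = 349.
Compare {H1}: latency cost 290 + fixed 64 = 354.
All other subsets cost ≥ 343. Minimum total cost: 327.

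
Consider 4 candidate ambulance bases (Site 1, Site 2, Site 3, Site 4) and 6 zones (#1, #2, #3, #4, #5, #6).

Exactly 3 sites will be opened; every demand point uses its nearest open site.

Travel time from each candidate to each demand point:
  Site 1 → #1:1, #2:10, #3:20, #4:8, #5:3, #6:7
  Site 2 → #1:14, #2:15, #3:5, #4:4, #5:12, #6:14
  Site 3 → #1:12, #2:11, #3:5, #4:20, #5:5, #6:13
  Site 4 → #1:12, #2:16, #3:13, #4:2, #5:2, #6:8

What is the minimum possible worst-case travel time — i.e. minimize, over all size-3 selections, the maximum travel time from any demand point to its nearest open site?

Open {Site 1, Site 2, Site 3}.
  Farthest demand point is #2 at travel time 10 (to Site 1); all others are ≤ 10.
With {Site 1, Site 2, Site 4} the worst case is 10.
With {Site 1, Site 3, Site 4} the worst case is 10.
No size-3 selection achieves below 10.

10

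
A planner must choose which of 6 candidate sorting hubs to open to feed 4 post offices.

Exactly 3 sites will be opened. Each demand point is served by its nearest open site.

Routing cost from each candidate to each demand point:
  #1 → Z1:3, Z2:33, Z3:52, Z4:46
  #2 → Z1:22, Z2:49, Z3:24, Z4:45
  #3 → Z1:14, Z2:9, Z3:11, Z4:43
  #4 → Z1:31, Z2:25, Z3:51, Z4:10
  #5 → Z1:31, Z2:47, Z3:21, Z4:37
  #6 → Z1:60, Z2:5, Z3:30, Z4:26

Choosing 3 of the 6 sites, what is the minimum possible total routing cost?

Open {#1, #3, #4}.
  Z1→#1 3, Z2→#3 9, Z3→#3 11, Z4→#4 10  ⇒ total 33.
Compare {#3, #4, #6}: total 40.
Compare {#2, #3, #4}: total 44.
No size-3 selection does better; minimum is 33.

33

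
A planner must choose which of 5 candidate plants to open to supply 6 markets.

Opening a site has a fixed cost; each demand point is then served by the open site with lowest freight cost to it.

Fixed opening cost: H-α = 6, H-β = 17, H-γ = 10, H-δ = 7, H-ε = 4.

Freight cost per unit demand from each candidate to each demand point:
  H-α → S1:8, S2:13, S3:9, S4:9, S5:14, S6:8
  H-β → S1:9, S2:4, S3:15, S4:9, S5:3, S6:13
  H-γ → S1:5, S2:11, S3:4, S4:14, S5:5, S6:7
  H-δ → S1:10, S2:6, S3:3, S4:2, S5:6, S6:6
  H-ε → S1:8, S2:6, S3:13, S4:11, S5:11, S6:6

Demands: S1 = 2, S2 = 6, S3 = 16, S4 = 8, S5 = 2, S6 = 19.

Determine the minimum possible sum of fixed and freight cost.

Open {H-β, H-δ}: assign each demand point to its cheapest open site.
  S1→H-β 2×9=18, S2→H-β 6×4=24, S3→H-δ 16×3=48, S4→H-δ 8×2=16, S5→H-β 2×3=6, S6→H-δ 19×6=114
  freight cost 226, fixed 24 → total 250.
Compare {H-γ, H-δ}: freight cost 234 + fixed 17 = 251.
Compare {H-β, H-γ, H-δ}: freight cost 218 + fixed 34 = 252.
Compare {H-β, H-δ, H-ε}: freight cost 224 + fixed 28 = 252.
All other subsets cost ≥ 251. Minimum total cost: 250.

250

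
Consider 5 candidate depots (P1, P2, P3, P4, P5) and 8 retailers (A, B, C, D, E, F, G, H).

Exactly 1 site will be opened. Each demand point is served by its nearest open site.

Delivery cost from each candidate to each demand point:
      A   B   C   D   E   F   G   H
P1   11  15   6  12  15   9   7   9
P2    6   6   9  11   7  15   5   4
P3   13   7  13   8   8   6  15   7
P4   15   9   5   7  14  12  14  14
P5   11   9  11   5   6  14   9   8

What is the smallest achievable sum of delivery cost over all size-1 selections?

63

Open {P2}.
  A→P2 6, B→P2 6, C→P2 9, D→P2 11, E→P2 7, F→P2 15, G→P2 5, H→P2 4  ⇒ total 63.
Compare {P5}: total 73.
Compare {P3}: total 77.
No size-1 selection does better; minimum is 63.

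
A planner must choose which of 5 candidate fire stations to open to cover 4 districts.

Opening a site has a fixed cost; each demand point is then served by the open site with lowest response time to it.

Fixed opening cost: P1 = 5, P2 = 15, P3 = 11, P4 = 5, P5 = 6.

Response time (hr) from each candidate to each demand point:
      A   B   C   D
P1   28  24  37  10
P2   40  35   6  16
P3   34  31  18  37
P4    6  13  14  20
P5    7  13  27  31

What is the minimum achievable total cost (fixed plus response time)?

53

Open {P1, P4}: assign each demand point to its cheapest open site.
  A→P4 6, B→P4 13, C→P4 14, D→P1 10
  response time 43, fixed 10 → total 53.
Compare {P4}: response time 53 + fixed 5 = 58.
Compare {P1, P4, P5}: response time 43 + fixed 16 = 59.
Compare {P1, P2, P4}: response time 35 + fixed 25 = 60.
All other subsets cost ≥ 58. Minimum total cost: 53.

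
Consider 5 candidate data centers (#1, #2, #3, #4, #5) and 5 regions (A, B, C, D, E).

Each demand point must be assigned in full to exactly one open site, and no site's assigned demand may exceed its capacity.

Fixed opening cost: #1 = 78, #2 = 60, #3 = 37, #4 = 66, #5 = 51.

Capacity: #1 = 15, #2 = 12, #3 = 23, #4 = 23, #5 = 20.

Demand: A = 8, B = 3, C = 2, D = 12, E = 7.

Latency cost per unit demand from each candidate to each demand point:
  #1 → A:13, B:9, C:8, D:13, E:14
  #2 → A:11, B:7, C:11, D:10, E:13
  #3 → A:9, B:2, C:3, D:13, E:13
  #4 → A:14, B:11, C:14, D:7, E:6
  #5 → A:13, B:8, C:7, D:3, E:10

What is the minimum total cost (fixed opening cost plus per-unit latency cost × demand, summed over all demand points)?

278

Open {#3, #5}; cheapest assignment that respects the capacities:
  #3 (cap 23, load 13): A, B, C — cost 8×9 + 3×2 + 2×3 = 84
  #5 (cap 20, load 19): D, E — cost 12×3 + 7×10 = 106
  Shipping 190, fixed 88 → total 278.
  Any other capacity-feasible assignment to {#3, #5} ships for at least 190.
Compare {#3, #4}: its best feasible assignment gives total 313.
Compare {#3, #4, #5}: its best feasible assignment gives total 316.
Every other set of open sites that can feasibly serve all demand totals ≥ 313 even under its best assignment. Minimum: 278.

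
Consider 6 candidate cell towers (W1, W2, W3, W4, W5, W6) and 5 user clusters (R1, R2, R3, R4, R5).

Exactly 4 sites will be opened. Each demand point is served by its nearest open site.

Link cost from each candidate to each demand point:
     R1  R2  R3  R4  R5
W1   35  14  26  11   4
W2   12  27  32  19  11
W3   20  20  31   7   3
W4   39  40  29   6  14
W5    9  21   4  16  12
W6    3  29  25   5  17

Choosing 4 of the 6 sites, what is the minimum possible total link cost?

29

Open {W1, W3, W5, W6}.
  R1→W6 3, R2→W1 14, R3→W5 4, R4→W6 5, R5→W3 3  ⇒ total 29.
Compare {W1, W2, W5, W6}: total 30.
Compare {W1, W4, W5, W6}: total 30.
No size-4 selection does better; minimum is 29.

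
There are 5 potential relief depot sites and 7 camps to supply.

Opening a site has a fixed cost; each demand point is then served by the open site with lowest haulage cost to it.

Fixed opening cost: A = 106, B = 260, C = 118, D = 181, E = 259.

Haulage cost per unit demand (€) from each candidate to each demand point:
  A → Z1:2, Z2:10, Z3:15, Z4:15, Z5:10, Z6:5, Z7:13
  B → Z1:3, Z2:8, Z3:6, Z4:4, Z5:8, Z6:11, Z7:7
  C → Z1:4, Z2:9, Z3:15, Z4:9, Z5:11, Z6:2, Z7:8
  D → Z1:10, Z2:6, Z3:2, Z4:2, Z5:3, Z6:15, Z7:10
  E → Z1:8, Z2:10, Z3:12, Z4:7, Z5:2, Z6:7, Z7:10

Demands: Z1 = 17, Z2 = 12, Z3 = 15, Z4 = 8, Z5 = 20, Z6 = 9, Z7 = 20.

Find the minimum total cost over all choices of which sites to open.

Open {C, D}: assign each demand point to its cheapest open site.
  Z1→C 17×4=68, Z2→D 12×6=72, Z3→D 15×2=30, Z4→D 8×2=16, Z5→D 20×3=60, Z6→C 9×2=18, Z7→C 20×8=160
  haulage cost 424, fixed 299 → total 723.
Compare {A, D}: haulage cost 457 + fixed 287 = 744.
Compare {A, C, D}: haulage cost 390 + fixed 405 = 795.
Compare {D}: haulage cost 683 + fixed 181 = 864.
All other subsets cost ≥ 744. Minimum total cost: 723.

723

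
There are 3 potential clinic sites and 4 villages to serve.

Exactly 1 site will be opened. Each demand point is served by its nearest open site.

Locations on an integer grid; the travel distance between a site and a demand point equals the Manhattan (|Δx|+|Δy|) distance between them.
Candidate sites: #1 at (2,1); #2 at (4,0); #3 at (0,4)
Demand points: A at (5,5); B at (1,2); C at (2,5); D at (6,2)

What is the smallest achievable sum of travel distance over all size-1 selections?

Open {#1}.
  A→#1 7, B→#1 2, C→#1 4, D→#1 5  ⇒ total 18.
Compare {#3}: total 20.
Compare {#2}: total 22.

18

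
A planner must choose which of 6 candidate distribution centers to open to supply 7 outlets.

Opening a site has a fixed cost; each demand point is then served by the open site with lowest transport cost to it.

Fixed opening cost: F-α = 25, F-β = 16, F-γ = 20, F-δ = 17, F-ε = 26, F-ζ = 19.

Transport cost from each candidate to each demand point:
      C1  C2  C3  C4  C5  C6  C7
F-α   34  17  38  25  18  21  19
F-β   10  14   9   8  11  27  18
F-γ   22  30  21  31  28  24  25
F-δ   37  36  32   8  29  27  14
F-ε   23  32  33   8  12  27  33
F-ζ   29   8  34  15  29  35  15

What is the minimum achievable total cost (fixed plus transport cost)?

Open {F-β}: assign each demand point to its cheapest open site.
  C1→F-β 10, C2→F-β 14, C3→F-β 9, C4→F-β 8, C5→F-β 11, C6→F-β 27, C7→F-β 18
  transport cost 97, fixed 16 → total 113.
Compare {F-β, F-ζ}: transport cost 88 + fixed 35 = 123.
Compare {F-β, F-δ}: transport cost 93 + fixed 33 = 126.
Compare {F-β, F-γ}: transport cost 94 + fixed 36 = 130.
All other subsets cost ≥ 123. Minimum total cost: 113.

113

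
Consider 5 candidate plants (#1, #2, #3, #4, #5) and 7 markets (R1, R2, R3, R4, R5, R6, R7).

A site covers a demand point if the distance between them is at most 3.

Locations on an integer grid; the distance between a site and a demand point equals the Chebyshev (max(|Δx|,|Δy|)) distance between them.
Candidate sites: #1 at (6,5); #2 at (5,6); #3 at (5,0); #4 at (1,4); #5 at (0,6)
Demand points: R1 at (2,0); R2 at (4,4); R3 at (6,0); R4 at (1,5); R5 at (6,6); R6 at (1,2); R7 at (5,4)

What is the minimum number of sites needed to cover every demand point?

3

Coverage sets (demand points within 3 of each site):
  #1: {R2, R5, R7}
  #2: {R2, R5, R7}
  #3: {R1, R3}
  #4: {R2, R4, R6}
  #5: {R4}
No 2 sites suffice: every size-2 union leaves at least one demand point uncovered.
But {#1, #3, #4} covers everything, so the minimum is 3.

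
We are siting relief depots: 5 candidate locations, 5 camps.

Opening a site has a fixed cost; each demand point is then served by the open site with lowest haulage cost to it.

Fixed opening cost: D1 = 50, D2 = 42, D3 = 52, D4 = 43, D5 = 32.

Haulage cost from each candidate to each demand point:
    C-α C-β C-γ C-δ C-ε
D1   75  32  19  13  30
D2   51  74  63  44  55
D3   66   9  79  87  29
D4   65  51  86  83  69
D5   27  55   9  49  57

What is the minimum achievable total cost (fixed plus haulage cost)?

Open {D1, D5}: assign each demand point to its cheapest open site.
  C-α→D5 27, C-β→D1 32, C-γ→D5 9, C-δ→D1 13, C-ε→D1 30
  haulage cost 111, fixed 82 → total 193.
Compare {D3, D5}: haulage cost 123 + fixed 84 = 207.
Compare {D1}: haulage cost 169 + fixed 50 = 219.
Compare {D1, D3, D5}: haulage cost 87 + fixed 134 = 221.
All other subsets cost ≥ 207. Minimum total cost: 193.

193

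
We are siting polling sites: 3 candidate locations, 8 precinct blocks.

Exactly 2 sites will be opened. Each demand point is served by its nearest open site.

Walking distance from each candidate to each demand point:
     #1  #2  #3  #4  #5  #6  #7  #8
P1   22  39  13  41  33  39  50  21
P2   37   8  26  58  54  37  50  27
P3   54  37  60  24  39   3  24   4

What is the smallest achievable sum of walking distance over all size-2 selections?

160

Open {P1, P3}.
  #1→P1 22, #2→P3 37, #3→P1 13, #4→P3 24, #5→P1 33, #6→P3 3, #7→P3 24, #8→P3 4  ⇒ total 160.
Compare {P2, P3}: total 165.
Compare {P1, P2}: total 225.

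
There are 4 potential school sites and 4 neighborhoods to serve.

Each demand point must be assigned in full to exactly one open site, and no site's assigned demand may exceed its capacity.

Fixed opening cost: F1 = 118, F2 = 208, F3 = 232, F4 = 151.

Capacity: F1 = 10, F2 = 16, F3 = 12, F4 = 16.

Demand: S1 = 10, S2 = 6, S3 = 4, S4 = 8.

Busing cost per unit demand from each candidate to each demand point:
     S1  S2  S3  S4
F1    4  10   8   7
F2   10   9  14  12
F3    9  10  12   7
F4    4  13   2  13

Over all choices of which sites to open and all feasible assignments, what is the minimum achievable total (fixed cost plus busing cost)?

557

Open {F2, F4}; cheapest assignment that respects the capacities:
  F2 (cap 16, load 14): S2, S4 — cost 6×9 + 8×12 = 150
  F4 (cap 16, load 14): S1, S3 — cost 10×4 + 4×2 = 48
  Shipping 198, fixed 359 → total 557.
  Any other capacity-feasible assignment to {F2, F4} ships for at least 198.
Compare {F3, F4}: its best feasible assignment gives total 605.
Compare {F1, F2, F4}: its best feasible assignment gives total 635.
Every other set of open sites that can feasibly serve all demand totals ≥ 605 even under its best assignment. Minimum: 557.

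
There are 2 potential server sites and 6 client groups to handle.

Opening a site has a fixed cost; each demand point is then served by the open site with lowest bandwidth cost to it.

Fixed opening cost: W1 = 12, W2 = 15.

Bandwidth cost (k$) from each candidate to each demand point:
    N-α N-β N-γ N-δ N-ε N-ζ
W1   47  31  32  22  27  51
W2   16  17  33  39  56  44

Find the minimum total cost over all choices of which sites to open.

185

Open {W1, W2}: assign each demand point to its cheapest open site.
  N-α→W2 16, N-β→W2 17, N-γ→W1 32, N-δ→W1 22, N-ε→W1 27, N-ζ→W2 44
  bandwidth cost 158, fixed 27 → total 185.
Compare {W2}: bandwidth cost 205 + fixed 15 = 220.
Compare {W1}: bandwidth cost 210 + fixed 12 = 222.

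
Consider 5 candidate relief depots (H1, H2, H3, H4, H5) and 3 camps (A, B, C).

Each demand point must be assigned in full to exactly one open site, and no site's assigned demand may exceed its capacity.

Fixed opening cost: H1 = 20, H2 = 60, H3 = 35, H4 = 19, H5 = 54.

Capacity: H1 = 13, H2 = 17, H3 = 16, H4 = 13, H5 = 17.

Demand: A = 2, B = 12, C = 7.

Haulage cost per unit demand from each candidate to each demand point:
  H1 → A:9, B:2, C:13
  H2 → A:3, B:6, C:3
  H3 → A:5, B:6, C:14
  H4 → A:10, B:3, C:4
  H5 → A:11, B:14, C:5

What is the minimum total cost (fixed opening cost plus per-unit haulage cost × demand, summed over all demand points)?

Open {H1, H4}; cheapest assignment that respects the capacities:
  H1 (cap 13, load 12): B — cost 12×2 = 24
  H4 (cap 13, load 9): A, C — cost 2×10 + 7×4 = 48
  Shipping 72, fixed 39 → total 111.
  Any other capacity-feasible assignment to {H1, H4} ships for at least 72.
Compare {H1, H2}: its best feasible assignment gives total 131.
Compare {H1, H3, H4}: its best feasible assignment gives total 136.
Every other set of open sites that can feasibly serve all demand totals ≥ 131 even under its best assignment. Minimum: 111.

111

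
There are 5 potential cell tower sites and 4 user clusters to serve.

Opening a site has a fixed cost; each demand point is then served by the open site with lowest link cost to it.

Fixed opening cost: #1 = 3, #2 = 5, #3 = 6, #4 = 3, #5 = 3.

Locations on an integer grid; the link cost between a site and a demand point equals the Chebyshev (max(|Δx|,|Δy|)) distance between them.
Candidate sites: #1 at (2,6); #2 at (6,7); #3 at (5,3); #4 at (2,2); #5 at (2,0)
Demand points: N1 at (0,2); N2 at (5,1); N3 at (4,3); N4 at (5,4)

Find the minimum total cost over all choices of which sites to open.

Open {#4}: assign each demand point to its cheapest open site.
  N1→#4 2, N2→#4 3, N3→#4 2, N4→#4 3
  link cost 10, fixed 3 → total 13.
Compare {#3}: link cost 9 + fixed 6 = 15.
Compare {#5}: link cost 12 + fixed 3 = 15.
Compare {#3, #4}: link cost 6 + fixed 9 = 15.
All other subsets cost ≥ 15. Minimum total cost: 13.

13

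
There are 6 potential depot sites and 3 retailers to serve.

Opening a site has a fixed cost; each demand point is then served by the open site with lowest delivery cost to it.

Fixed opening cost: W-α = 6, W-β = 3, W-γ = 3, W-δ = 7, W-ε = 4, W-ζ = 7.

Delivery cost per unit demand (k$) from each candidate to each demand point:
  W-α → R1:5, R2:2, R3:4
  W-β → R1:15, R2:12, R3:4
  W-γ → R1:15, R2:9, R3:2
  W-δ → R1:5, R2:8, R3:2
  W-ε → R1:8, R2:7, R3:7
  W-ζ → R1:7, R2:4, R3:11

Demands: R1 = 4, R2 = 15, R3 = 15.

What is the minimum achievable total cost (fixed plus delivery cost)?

Open {W-α, W-γ}: assign each demand point to its cheapest open site.
  R1→W-α 4×5=20, R2→W-α 15×2=30, R3→W-γ 15×2=30
  delivery cost 80, fixed 9 → total 89.
Compare {W-α, W-β, W-γ}: delivery cost 80 + fixed 12 = 92.
Compare {W-α, W-δ}: delivery cost 80 + fixed 13 = 93.
Compare {W-α, W-γ, W-ε}: delivery cost 80 + fixed 13 = 93.
All other subsets cost ≥ 92. Minimum total cost: 89.

89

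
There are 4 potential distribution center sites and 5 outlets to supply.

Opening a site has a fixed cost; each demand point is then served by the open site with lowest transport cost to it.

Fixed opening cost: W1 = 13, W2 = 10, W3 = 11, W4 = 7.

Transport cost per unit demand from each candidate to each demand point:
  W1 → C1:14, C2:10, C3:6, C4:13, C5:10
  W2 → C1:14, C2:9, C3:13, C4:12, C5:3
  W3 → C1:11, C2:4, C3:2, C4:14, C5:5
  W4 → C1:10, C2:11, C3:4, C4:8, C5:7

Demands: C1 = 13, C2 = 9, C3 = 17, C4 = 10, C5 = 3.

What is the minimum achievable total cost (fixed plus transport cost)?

Open {W3, W4}: assign each demand point to its cheapest open site.
  C1→W4 13×10=130, C2→W3 9×4=36, C3→W3 17×2=34, C4→W4 10×8=80, C5→W3 3×5=15
  transport cost 295, fixed 18 → total 313.
Compare {W2, W3, W4}: transport cost 289 + fixed 28 = 317.
Compare {W1, W3, W4}: transport cost 295 + fixed 31 = 326.
Compare {W1, W2, W3, W4}: transport cost 289 + fixed 41 = 330.
All other subsets cost ≥ 317. Minimum total cost: 313.

313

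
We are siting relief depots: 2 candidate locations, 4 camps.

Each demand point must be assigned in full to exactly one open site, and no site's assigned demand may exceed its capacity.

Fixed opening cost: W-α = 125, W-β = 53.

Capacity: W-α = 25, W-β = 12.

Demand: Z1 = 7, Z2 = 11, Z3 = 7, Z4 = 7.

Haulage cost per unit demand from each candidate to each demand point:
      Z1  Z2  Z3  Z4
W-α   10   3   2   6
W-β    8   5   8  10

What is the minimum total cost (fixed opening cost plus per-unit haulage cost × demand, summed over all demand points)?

323

Open {W-α, W-β}; cheapest assignment that respects the capacities:
  W-α (cap 25, load 25): Z2, Z3, Z4 — cost 11×3 + 7×2 + 7×6 = 89
  W-β (cap 12, load 7): Z1 — cost 7×8 = 56
  Shipping 145, fixed 178 → total 323.
  Any other capacity-feasible assignment to {W-α, W-β} ships for at least 145.
Total demand is 32 and no other set of sites has combined capacity ≥ 32, so {W-α, W-β} is the only feasible choice of open sites. Minimum: 323.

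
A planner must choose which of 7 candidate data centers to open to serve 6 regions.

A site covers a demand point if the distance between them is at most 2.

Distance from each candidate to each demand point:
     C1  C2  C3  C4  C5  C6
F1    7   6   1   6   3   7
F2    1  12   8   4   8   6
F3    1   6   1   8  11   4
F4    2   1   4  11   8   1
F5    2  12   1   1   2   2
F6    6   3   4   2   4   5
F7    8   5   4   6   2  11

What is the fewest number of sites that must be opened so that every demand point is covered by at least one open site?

Coverage sets (demand points within 2 of each site):
  F1: {C3}
  F2: {C1}
  F3: {C1, C3}
  F4: {C1, C2, C6}
  F5: {C1, C3, C4, C5, C6}
  F6: {C4}
  F7: {C5}
No single site covers all 6 demand points.
But {F4, F5} covers everything, so the minimum is 2.

2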